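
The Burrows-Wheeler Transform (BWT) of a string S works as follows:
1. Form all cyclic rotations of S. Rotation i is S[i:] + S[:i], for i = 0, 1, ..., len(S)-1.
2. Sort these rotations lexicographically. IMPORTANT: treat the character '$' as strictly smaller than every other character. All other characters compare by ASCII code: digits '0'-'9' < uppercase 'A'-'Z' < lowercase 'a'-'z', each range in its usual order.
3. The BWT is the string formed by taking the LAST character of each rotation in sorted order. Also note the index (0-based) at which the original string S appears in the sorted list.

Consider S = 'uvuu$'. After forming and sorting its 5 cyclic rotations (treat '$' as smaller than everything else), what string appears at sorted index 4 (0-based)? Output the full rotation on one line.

Answer: vuu$u

Derivation:
All 5 rotations (rotation i = S[i:]+S[:i]):
  rot[0] = uvuu$
  rot[1] = vuu$u
  rot[2] = uu$uv
  rot[3] = u$uvu
  rot[4] = $uvuu
Sorted (with $ < everything):
  sorted[0] = $uvuu
  sorted[1] = u$uvu
  sorted[2] = uu$uv
  sorted[3] = uvuu$
  sorted[4] = vuu$u
sorted[4] = vuu$u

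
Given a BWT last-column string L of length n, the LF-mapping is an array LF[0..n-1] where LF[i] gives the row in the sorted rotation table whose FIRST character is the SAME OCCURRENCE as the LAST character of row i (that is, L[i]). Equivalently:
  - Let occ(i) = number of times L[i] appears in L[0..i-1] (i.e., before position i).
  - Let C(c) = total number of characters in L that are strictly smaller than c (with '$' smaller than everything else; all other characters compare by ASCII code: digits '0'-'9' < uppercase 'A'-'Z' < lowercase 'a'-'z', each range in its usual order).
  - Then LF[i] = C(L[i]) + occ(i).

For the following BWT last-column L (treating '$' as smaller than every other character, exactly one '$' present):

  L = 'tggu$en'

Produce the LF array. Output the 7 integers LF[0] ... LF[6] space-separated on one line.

Char counts: '$':1, 'e':1, 'g':2, 'n':1, 't':1, 'u':1
C (first-col start): C('$')=0, C('e')=1, C('g')=2, C('n')=4, C('t')=5, C('u')=6
L[0]='t': occ=0, LF[0]=C('t')+0=5+0=5
L[1]='g': occ=0, LF[1]=C('g')+0=2+0=2
L[2]='g': occ=1, LF[2]=C('g')+1=2+1=3
L[3]='u': occ=0, LF[3]=C('u')+0=6+0=6
L[4]='$': occ=0, LF[4]=C('$')+0=0+0=0
L[5]='e': occ=0, LF[5]=C('e')+0=1+0=1
L[6]='n': occ=0, LF[6]=C('n')+0=4+0=4

Answer: 5 2 3 6 0 1 4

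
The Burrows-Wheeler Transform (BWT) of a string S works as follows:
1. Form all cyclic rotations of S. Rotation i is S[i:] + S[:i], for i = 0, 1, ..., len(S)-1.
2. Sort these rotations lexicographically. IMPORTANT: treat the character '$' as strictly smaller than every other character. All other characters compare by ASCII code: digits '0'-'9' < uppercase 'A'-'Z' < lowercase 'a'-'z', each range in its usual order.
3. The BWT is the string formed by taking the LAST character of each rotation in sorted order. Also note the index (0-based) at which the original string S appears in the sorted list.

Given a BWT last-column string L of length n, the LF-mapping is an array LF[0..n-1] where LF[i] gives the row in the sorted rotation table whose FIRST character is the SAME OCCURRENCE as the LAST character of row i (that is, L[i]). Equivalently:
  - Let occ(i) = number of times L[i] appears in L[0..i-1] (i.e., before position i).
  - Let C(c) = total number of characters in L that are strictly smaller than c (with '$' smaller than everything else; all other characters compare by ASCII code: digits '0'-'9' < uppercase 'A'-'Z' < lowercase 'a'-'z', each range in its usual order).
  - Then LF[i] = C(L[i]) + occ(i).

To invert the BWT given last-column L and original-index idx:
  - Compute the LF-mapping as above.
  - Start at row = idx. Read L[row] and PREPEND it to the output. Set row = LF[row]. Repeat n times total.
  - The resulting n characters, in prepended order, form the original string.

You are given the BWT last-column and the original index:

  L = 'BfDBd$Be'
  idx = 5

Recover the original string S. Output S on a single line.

LF mapping: 1 7 4 2 5 0 3 6
Walk LF starting at row 5, prepending L[row]:
  step 1: row=5, L[5]='$', prepend. Next row=LF[5]=0
  step 2: row=0, L[0]='B', prepend. Next row=LF[0]=1
  step 3: row=1, L[1]='f', prepend. Next row=LF[1]=7
  step 4: row=7, L[7]='e', prepend. Next row=LF[7]=6
  step 5: row=6, L[6]='B', prepend. Next row=LF[6]=3
  step 6: row=3, L[3]='B', prepend. Next row=LF[3]=2
  step 7: row=2, L[2]='D', prepend. Next row=LF[2]=4
  step 8: row=4, L[4]='d', prepend. Next row=LF[4]=5
Reversed output: dDBBefB$

Answer: dDBBefB$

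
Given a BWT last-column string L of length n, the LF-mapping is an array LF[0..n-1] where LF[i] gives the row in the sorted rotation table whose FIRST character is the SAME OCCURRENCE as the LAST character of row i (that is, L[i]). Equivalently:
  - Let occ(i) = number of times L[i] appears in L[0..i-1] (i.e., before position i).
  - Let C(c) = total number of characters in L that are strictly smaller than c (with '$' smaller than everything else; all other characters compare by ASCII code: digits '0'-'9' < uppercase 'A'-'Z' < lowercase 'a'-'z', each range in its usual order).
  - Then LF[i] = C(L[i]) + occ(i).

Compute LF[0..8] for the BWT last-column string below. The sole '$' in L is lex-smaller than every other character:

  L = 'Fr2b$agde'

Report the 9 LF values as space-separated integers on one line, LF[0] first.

Char counts: '$':1, '2':1, 'F':1, 'a':1, 'b':1, 'd':1, 'e':1, 'g':1, 'r':1
C (first-col start): C('$')=0, C('2')=1, C('F')=2, C('a')=3, C('b')=4, C('d')=5, C('e')=6, C('g')=7, C('r')=8
L[0]='F': occ=0, LF[0]=C('F')+0=2+0=2
L[1]='r': occ=0, LF[1]=C('r')+0=8+0=8
L[2]='2': occ=0, LF[2]=C('2')+0=1+0=1
L[3]='b': occ=0, LF[3]=C('b')+0=4+0=4
L[4]='$': occ=0, LF[4]=C('$')+0=0+0=0
L[5]='a': occ=0, LF[5]=C('a')+0=3+0=3
L[6]='g': occ=0, LF[6]=C('g')+0=7+0=7
L[7]='d': occ=0, LF[7]=C('d')+0=5+0=5
L[8]='e': occ=0, LF[8]=C('e')+0=6+0=6

Answer: 2 8 1 4 0 3 7 5 6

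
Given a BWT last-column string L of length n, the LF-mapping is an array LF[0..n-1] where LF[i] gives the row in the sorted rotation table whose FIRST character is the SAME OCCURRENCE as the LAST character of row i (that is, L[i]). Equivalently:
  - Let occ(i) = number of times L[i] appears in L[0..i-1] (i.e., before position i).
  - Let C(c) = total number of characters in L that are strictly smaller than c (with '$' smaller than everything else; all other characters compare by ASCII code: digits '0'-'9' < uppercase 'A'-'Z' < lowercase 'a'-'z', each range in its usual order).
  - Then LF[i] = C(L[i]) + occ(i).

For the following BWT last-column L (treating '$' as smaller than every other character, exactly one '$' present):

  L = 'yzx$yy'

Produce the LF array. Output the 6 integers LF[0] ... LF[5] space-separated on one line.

Char counts: '$':1, 'x':1, 'y':3, 'z':1
C (first-col start): C('$')=0, C('x')=1, C('y')=2, C('z')=5
L[0]='y': occ=0, LF[0]=C('y')+0=2+0=2
L[1]='z': occ=0, LF[1]=C('z')+0=5+0=5
L[2]='x': occ=0, LF[2]=C('x')+0=1+0=1
L[3]='$': occ=0, LF[3]=C('$')+0=0+0=0
L[4]='y': occ=1, LF[4]=C('y')+1=2+1=3
L[5]='y': occ=2, LF[5]=C('y')+2=2+2=4

Answer: 2 5 1 0 3 4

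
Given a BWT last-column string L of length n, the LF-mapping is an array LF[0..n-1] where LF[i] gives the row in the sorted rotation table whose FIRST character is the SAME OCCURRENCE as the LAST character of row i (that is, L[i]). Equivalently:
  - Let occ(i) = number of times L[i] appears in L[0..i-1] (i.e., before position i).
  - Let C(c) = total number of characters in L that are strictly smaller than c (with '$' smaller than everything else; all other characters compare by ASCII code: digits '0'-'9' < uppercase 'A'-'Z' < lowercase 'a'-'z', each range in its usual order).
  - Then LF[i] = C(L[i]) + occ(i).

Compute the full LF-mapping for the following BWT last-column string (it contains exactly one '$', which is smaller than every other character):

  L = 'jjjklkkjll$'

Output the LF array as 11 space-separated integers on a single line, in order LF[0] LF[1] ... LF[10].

Answer: 1 2 3 5 8 6 7 4 9 10 0

Derivation:
Char counts: '$':1, 'j':4, 'k':3, 'l':3
C (first-col start): C('$')=0, C('j')=1, C('k')=5, C('l')=8
L[0]='j': occ=0, LF[0]=C('j')+0=1+0=1
L[1]='j': occ=1, LF[1]=C('j')+1=1+1=2
L[2]='j': occ=2, LF[2]=C('j')+2=1+2=3
L[3]='k': occ=0, LF[3]=C('k')+0=5+0=5
L[4]='l': occ=0, LF[4]=C('l')+0=8+0=8
L[5]='k': occ=1, LF[5]=C('k')+1=5+1=6
L[6]='k': occ=2, LF[6]=C('k')+2=5+2=7
L[7]='j': occ=3, LF[7]=C('j')+3=1+3=4
L[8]='l': occ=1, LF[8]=C('l')+1=8+1=9
L[9]='l': occ=2, LF[9]=C('l')+2=8+2=10
L[10]='$': occ=0, LF[10]=C('$')+0=0+0=0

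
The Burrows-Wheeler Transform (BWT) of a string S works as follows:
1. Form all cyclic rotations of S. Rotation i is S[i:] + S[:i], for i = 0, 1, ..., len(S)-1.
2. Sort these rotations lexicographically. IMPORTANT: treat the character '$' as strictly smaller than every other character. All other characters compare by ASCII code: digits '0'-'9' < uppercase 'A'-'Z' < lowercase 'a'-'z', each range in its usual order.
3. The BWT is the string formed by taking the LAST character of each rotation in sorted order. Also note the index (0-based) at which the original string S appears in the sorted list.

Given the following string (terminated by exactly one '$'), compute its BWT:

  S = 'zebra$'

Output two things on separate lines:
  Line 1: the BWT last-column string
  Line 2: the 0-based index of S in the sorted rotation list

All 6 rotations (rotation i = S[i:]+S[:i]):
  rot[0] = zebra$
  rot[1] = ebra$z
  rot[2] = bra$ze
  rot[3] = ra$zeb
  rot[4] = a$zebr
  rot[5] = $zebra
Sorted (with $ < everything):
  sorted[0] = $zebra  (last char: 'a')
  sorted[1] = a$zebr  (last char: 'r')
  sorted[2] = bra$ze  (last char: 'e')
  sorted[3] = ebra$z  (last char: 'z')
  sorted[4] = ra$zeb  (last char: 'b')
  sorted[5] = zebra$  (last char: '$')
Last column: arezb$
Original string S is at sorted index 5

Answer: arezb$
5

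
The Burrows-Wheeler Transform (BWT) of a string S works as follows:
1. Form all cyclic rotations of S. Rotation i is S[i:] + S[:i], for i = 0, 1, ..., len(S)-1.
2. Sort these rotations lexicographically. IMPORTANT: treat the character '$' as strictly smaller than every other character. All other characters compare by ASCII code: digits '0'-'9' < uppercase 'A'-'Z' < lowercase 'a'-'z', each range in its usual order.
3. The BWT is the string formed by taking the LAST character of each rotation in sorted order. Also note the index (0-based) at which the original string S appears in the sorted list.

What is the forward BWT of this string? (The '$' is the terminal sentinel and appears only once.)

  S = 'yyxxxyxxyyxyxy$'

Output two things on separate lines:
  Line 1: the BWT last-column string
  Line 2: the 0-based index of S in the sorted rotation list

All 15 rotations (rotation i = S[i:]+S[:i]):
  rot[0] = yyxxxyxxyyxyxy$
  rot[1] = yxxxyxxyyxyxy$y
  rot[2] = xxxyxxyyxyxy$yy
  rot[3] = xxyxxyyxyxy$yyx
  rot[4] = xyxxyyxyxy$yyxx
  rot[5] = yxxyyxyxy$yyxxx
  rot[6] = xxyyxyxy$yyxxxy
  rot[7] = xyyxyxy$yyxxxyx
  rot[8] = yyxyxy$yyxxxyxx
  rot[9] = yxyxy$yyxxxyxxy
  rot[10] = xyxy$yyxxxyxxyy
  rot[11] = yxy$yyxxxyxxyyx
  rot[12] = xy$yyxxxyxxyyxy
  rot[13] = y$yyxxxyxxyyxyx
  rot[14] = $yyxxxyxxyyxyxy
Sorted (with $ < everything):
  sorted[0] = $yyxxxyxxyyxyxy  (last char: 'y')
  sorted[1] = xxxyxxyyxyxy$yy  (last char: 'y')
  sorted[2] = xxyxxyyxyxy$yyx  (last char: 'x')
  sorted[3] = xxyyxyxy$yyxxxy  (last char: 'y')
  sorted[4] = xy$yyxxxyxxyyxy  (last char: 'y')
  sorted[5] = xyxxyyxyxy$yyxx  (last char: 'x')
  sorted[6] = xyxy$yyxxxyxxyy  (last char: 'y')
  sorted[7] = xyyxyxy$yyxxxyx  (last char: 'x')
  sorted[8] = y$yyxxxyxxyyxyx  (last char: 'x')
  sorted[9] = yxxxyxxyyxyxy$y  (last char: 'y')
  sorted[10] = yxxyyxyxy$yyxxx  (last char: 'x')
  sorted[11] = yxy$yyxxxyxxyyx  (last char: 'x')
  sorted[12] = yxyxy$yyxxxyxxy  (last char: 'y')
  sorted[13] = yyxxxyxxyyxyxy$  (last char: '$')
  sorted[14] = yyxyxy$yyxxxyxx  (last char: 'x')
Last column: yyxyyxyxxyxxy$x
Original string S is at sorted index 13

Answer: yyxyyxyxxyxxy$x
13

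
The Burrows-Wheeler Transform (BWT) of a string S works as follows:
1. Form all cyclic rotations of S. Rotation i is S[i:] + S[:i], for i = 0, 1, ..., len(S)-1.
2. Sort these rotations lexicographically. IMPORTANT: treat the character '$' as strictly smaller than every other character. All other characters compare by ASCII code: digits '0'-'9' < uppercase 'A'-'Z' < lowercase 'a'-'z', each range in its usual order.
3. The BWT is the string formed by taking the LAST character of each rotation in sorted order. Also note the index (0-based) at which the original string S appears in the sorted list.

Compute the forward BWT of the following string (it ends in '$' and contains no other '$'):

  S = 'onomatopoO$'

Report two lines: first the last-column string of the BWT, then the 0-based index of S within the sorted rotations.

Answer: Oomoopn$toa
7

Derivation:
All 11 rotations (rotation i = S[i:]+S[:i]):
  rot[0] = onomatopoO$
  rot[1] = nomatopoO$o
  rot[2] = omatopoO$on
  rot[3] = matopoO$ono
  rot[4] = atopoO$onom
  rot[5] = topoO$onoma
  rot[6] = opoO$onomat
  rot[7] = poO$onomato
  rot[8] = oO$onomatop
  rot[9] = O$onomatopo
  rot[10] = $onomatopoO
Sorted (with $ < everything):
  sorted[0] = $onomatopoO  (last char: 'O')
  sorted[1] = O$onomatopo  (last char: 'o')
  sorted[2] = atopoO$onom  (last char: 'm')
  sorted[3] = matopoO$ono  (last char: 'o')
  sorted[4] = nomatopoO$o  (last char: 'o')
  sorted[5] = oO$onomatop  (last char: 'p')
  sorted[6] = omatopoO$on  (last char: 'n')
  sorted[7] = onomatopoO$  (last char: '$')
  sorted[8] = opoO$onomat  (last char: 't')
  sorted[9] = poO$onomato  (last char: 'o')
  sorted[10] = topoO$onoma  (last char: 'a')
Last column: Oomoopn$toa
Original string S is at sorted index 7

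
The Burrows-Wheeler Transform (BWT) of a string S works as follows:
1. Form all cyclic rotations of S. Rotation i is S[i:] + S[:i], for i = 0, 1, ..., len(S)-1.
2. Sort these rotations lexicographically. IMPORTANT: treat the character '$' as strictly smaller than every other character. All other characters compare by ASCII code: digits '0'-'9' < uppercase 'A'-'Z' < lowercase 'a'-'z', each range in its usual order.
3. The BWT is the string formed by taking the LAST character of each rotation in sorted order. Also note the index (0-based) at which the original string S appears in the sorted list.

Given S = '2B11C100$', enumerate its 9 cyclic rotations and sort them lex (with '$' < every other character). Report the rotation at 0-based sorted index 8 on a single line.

Answer: C100$2B11

Derivation:
All 9 rotations (rotation i = S[i:]+S[:i]):
  rot[0] = 2B11C100$
  rot[1] = B11C100$2
  rot[2] = 11C100$2B
  rot[3] = 1C100$2B1
  rot[4] = C100$2B11
  rot[5] = 100$2B11C
  rot[6] = 00$2B11C1
  rot[7] = 0$2B11C10
  rot[8] = $2B11C100
Sorted (with $ < everything):
  sorted[0] = $2B11C100
  sorted[1] = 0$2B11C10
  sorted[2] = 00$2B11C1
  sorted[3] = 100$2B11C
  sorted[4] = 11C100$2B
  sorted[5] = 1C100$2B1
  sorted[6] = 2B11C100$
  sorted[7] = B11C100$2
  sorted[8] = C100$2B11
sorted[8] = C100$2B11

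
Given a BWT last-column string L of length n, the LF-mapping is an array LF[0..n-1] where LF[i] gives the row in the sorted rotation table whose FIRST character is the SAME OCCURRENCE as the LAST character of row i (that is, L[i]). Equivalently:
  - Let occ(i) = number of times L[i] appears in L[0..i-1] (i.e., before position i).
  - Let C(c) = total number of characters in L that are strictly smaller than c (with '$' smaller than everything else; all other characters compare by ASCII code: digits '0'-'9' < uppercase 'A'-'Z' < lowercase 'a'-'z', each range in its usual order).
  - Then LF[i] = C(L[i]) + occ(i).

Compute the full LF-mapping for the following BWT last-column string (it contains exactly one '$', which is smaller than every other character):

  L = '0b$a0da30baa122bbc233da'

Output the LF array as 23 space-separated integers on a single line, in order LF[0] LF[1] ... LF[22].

Answer: 1 16 0 11 2 21 12 8 3 17 13 14 4 5 6 18 19 20 7 9 10 22 15

Derivation:
Char counts: '$':1, '0':3, '1':1, '2':3, '3':3, 'a':5, 'b':4, 'c':1, 'd':2
C (first-col start): C('$')=0, C('0')=1, C('1')=4, C('2')=5, C('3')=8, C('a')=11, C('b')=16, C('c')=20, C('d')=21
L[0]='0': occ=0, LF[0]=C('0')+0=1+0=1
L[1]='b': occ=0, LF[1]=C('b')+0=16+0=16
L[2]='$': occ=0, LF[2]=C('$')+0=0+0=0
L[3]='a': occ=0, LF[3]=C('a')+0=11+0=11
L[4]='0': occ=1, LF[4]=C('0')+1=1+1=2
L[5]='d': occ=0, LF[5]=C('d')+0=21+0=21
L[6]='a': occ=1, LF[6]=C('a')+1=11+1=12
L[7]='3': occ=0, LF[7]=C('3')+0=8+0=8
L[8]='0': occ=2, LF[8]=C('0')+2=1+2=3
L[9]='b': occ=1, LF[9]=C('b')+1=16+1=17
L[10]='a': occ=2, LF[10]=C('a')+2=11+2=13
L[11]='a': occ=3, LF[11]=C('a')+3=11+3=14
L[12]='1': occ=0, LF[12]=C('1')+0=4+0=4
L[13]='2': occ=0, LF[13]=C('2')+0=5+0=5
L[14]='2': occ=1, LF[14]=C('2')+1=5+1=6
L[15]='b': occ=2, LF[15]=C('b')+2=16+2=18
L[16]='b': occ=3, LF[16]=C('b')+3=16+3=19
L[17]='c': occ=0, LF[17]=C('c')+0=20+0=20
L[18]='2': occ=2, LF[18]=C('2')+2=5+2=7
L[19]='3': occ=1, LF[19]=C('3')+1=8+1=9
L[20]='3': occ=2, LF[20]=C('3')+2=8+2=10
L[21]='d': occ=1, LF[21]=C('d')+1=21+1=22
L[22]='a': occ=4, LF[22]=C('a')+4=11+4=15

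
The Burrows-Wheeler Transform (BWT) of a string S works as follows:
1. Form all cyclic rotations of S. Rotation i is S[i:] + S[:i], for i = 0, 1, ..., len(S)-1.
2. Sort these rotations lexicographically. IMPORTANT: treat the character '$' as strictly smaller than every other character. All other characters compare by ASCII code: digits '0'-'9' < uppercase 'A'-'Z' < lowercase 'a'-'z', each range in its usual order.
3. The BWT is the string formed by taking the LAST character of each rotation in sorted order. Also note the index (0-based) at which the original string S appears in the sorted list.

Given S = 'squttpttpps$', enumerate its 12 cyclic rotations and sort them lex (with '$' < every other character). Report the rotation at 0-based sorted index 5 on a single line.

Answer: s$squttpttpp

Derivation:
All 12 rotations (rotation i = S[i:]+S[:i]):
  rot[0] = squttpttpps$
  rot[1] = quttpttpps$s
  rot[2] = uttpttpps$sq
  rot[3] = ttpttpps$squ
  rot[4] = tpttpps$squt
  rot[5] = pttpps$squtt
  rot[6] = ttpps$squttp
  rot[7] = tpps$squttpt
  rot[8] = pps$squttptt
  rot[9] = ps$squttpttp
  rot[10] = s$squttpttpp
  rot[11] = $squttpttpps
Sorted (with $ < everything):
  sorted[0] = $squttpttpps
  sorted[1] = pps$squttptt
  sorted[2] = ps$squttpttp
  sorted[3] = pttpps$squtt
  sorted[4] = quttpttpps$s
  sorted[5] = s$squttpttpp
  sorted[6] = squttpttpps$
  sorted[7] = tpps$squttpt
  sorted[8] = tpttpps$squt
  sorted[9] = ttpps$squttp
  sorted[10] = ttpttpps$squ
  sorted[11] = uttpttpps$sq
sorted[5] = s$squttpttpp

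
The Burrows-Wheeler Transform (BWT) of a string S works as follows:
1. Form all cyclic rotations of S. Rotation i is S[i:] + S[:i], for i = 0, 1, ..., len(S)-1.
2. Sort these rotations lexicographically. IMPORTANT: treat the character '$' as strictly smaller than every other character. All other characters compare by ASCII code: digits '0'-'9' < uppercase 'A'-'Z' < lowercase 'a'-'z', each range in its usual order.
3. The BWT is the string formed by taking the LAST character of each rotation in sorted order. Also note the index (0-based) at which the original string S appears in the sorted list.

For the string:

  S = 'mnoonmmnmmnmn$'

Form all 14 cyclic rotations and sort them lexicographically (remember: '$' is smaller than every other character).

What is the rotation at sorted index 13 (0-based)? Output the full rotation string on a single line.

All 14 rotations (rotation i = S[i:]+S[:i]):
  rot[0] = mnoonmmnmmnmn$
  rot[1] = noonmmnmmnmn$m
  rot[2] = oonmmnmmnmn$mn
  rot[3] = onmmnmmnmn$mno
  rot[4] = nmmnmmnmn$mnoo
  rot[5] = mmnmmnmn$mnoon
  rot[6] = mnmmnmn$mnoonm
  rot[7] = nmmnmn$mnoonmm
  rot[8] = mmnmn$mnoonmmn
  rot[9] = mnmn$mnoonmmnm
  rot[10] = nmn$mnoonmmnmm
  rot[11] = mn$mnoonmmnmmn
  rot[12] = n$mnoonmmnmmnm
  rot[13] = $mnoonmmnmmnmn
Sorted (with $ < everything):
  sorted[0] = $mnoonmmnmmnmn
  sorted[1] = mmnmmnmn$mnoon
  sorted[2] = mmnmn$mnoonmmn
  sorted[3] = mn$mnoonmmnmmn
  sorted[4] = mnmmnmn$mnoonm
  sorted[5] = mnmn$mnoonmmnm
  sorted[6] = mnoonmmnmmnmn$
  sorted[7] = n$mnoonmmnmmnm
  sorted[8] = nmmnmmnmn$mnoo
  sorted[9] = nmmnmn$mnoonmm
  sorted[10] = nmn$mnoonmmnmm
  sorted[11] = noonmmnmmnmn$m
  sorted[12] = onmmnmmnmn$mno
  sorted[13] = oonmmnmmnmn$mn
sorted[13] = oonmmnmmnmn$mn

Answer: oonmmnmmnmn$mn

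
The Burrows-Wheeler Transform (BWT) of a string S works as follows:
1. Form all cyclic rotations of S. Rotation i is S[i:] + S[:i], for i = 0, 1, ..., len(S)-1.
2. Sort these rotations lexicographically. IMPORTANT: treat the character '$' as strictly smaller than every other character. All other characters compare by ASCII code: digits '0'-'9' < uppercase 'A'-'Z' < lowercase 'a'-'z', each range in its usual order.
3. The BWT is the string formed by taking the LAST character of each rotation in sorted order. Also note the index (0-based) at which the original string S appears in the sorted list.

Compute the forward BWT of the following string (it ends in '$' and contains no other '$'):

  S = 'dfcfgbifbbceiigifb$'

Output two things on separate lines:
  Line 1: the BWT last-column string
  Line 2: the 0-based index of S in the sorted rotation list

All 19 rotations (rotation i = S[i:]+S[:i]):
  rot[0] = dfcfgbifbbceiigifb$
  rot[1] = fcfgbifbbceiigifb$d
  rot[2] = cfgbifbbceiigifb$df
  rot[3] = fgbifbbceiigifb$dfc
  rot[4] = gbifbbceiigifb$dfcf
  rot[5] = bifbbceiigifb$dfcfg
  rot[6] = ifbbceiigifb$dfcfgb
  rot[7] = fbbceiigifb$dfcfgbi
  rot[8] = bbceiigifb$dfcfgbif
  rot[9] = bceiigifb$dfcfgbifb
  rot[10] = ceiigifb$dfcfgbifbb
  rot[11] = eiigifb$dfcfgbifbbc
  rot[12] = iigifb$dfcfgbifbbce
  rot[13] = igifb$dfcfgbifbbcei
  rot[14] = gifb$dfcfgbifbbceii
  rot[15] = ifb$dfcfgbifbbceiig
  rot[16] = fb$dfcfgbifbbceiigi
  rot[17] = b$dfcfgbifbbceiigif
  rot[18] = $dfcfgbifbbceiigifb
Sorted (with $ < everything):
  sorted[0] = $dfcfgbifbbceiigifb  (last char: 'b')
  sorted[1] = b$dfcfgbifbbceiigif  (last char: 'f')
  sorted[2] = bbceiigifb$dfcfgbif  (last char: 'f')
  sorted[3] = bceiigifb$dfcfgbifb  (last char: 'b')
  sorted[4] = bifbbceiigifb$dfcfg  (last char: 'g')
  sorted[5] = ceiigifb$dfcfgbifbb  (last char: 'b')
  sorted[6] = cfgbifbbceiigifb$df  (last char: 'f')
  sorted[7] = dfcfgbifbbceiigifb$  (last char: '$')
  sorted[8] = eiigifb$dfcfgbifbbc  (last char: 'c')
  sorted[9] = fb$dfcfgbifbbceiigi  (last char: 'i')
  sorted[10] = fbbceiigifb$dfcfgbi  (last char: 'i')
  sorted[11] = fcfgbifbbceiigifb$d  (last char: 'd')
  sorted[12] = fgbifbbceiigifb$dfc  (last char: 'c')
  sorted[13] = gbifbbceiigifb$dfcf  (last char: 'f')
  sorted[14] = gifb$dfcfgbifbbceii  (last char: 'i')
  sorted[15] = ifb$dfcfgbifbbceiig  (last char: 'g')
  sorted[16] = ifbbceiigifb$dfcfgb  (last char: 'b')
  sorted[17] = igifb$dfcfgbifbbcei  (last char: 'i')
  sorted[18] = iigifb$dfcfgbifbbce  (last char: 'e')
Last column: bffbgbf$ciidcfigbie
Original string S is at sorted index 7

Answer: bffbgbf$ciidcfigbie
7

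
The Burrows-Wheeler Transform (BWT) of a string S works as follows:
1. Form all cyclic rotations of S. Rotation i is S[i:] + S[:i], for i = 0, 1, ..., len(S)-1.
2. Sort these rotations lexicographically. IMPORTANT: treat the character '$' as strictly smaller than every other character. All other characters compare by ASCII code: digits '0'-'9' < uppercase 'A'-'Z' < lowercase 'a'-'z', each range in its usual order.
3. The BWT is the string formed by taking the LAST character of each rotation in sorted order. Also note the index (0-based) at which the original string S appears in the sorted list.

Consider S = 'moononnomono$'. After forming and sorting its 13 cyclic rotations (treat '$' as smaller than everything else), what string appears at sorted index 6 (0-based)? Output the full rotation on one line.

Answer: nonnomono$moo

Derivation:
All 13 rotations (rotation i = S[i:]+S[:i]):
  rot[0] = moononnomono$
  rot[1] = oononnomono$m
  rot[2] = ononnomono$mo
  rot[3] = nonnomono$moo
  rot[4] = onnomono$moon
  rot[5] = nnomono$moono
  rot[6] = nomono$moonon
  rot[7] = omono$moononn
  rot[8] = mono$moononno
  rot[9] = ono$moononnom
  rot[10] = no$moononnomo
  rot[11] = o$moononnomon
  rot[12] = $moononnomono
Sorted (with $ < everything):
  sorted[0] = $moononnomono
  sorted[1] = mono$moononno
  sorted[2] = moononnomono$
  sorted[3] = nnomono$moono
  sorted[4] = no$moononnomo
  sorted[5] = nomono$moonon
  sorted[6] = nonnomono$moo
  sorted[7] = o$moononnomon
  sorted[8] = omono$moononn
  sorted[9] = onnomono$moon
  sorted[10] = ono$moononnom
  sorted[11] = ononnomono$mo
  sorted[12] = oononnomono$m
sorted[6] = nonnomono$moo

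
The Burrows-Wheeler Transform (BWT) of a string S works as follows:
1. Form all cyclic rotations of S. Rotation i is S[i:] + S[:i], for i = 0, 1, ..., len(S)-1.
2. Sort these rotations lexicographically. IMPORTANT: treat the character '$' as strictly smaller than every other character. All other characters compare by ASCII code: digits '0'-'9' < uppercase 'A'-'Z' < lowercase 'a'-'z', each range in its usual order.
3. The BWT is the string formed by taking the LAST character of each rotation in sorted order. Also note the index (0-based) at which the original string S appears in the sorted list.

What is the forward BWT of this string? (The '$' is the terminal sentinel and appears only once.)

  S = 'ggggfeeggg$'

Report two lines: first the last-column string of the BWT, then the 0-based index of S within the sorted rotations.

All 11 rotations (rotation i = S[i:]+S[:i]):
  rot[0] = ggggfeeggg$
  rot[1] = gggfeeggg$g
  rot[2] = ggfeeggg$gg
  rot[3] = gfeeggg$ggg
  rot[4] = feeggg$gggg
  rot[5] = eeggg$ggggf
  rot[6] = eggg$ggggfe
  rot[7] = ggg$ggggfee
  rot[8] = gg$ggggfeeg
  rot[9] = g$ggggfeegg
  rot[10] = $ggggfeeggg
Sorted (with $ < everything):
  sorted[0] = $ggggfeeggg  (last char: 'g')
  sorted[1] = eeggg$ggggf  (last char: 'f')
  sorted[2] = eggg$ggggfe  (last char: 'e')
  sorted[3] = feeggg$gggg  (last char: 'g')
  sorted[4] = g$ggggfeegg  (last char: 'g')
  sorted[5] = gfeeggg$ggg  (last char: 'g')
  sorted[6] = gg$ggggfeeg  (last char: 'g')
  sorted[7] = ggfeeggg$gg  (last char: 'g')
  sorted[8] = ggg$ggggfee  (last char: 'e')
  sorted[9] = gggfeeggg$g  (last char: 'g')
  sorted[10] = ggggfeeggg$  (last char: '$')
Last column: gfegggggeg$
Original string S is at sorted index 10

Answer: gfegggggeg$
10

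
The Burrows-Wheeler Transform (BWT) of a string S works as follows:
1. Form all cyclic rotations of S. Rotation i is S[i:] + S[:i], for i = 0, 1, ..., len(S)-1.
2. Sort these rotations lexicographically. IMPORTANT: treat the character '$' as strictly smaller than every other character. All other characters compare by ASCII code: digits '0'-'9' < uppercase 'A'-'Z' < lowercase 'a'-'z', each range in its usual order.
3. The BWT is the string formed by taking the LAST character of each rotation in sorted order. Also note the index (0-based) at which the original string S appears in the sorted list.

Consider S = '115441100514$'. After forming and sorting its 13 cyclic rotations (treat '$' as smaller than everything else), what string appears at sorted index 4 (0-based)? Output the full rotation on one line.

All 13 rotations (rotation i = S[i:]+S[:i]):
  rot[0] = 115441100514$
  rot[1] = 15441100514$1
  rot[2] = 5441100514$11
  rot[3] = 441100514$115
  rot[4] = 41100514$1154
  rot[5] = 1100514$11544
  rot[6] = 100514$115441
  rot[7] = 00514$1154411
  rot[8] = 0514$11544110
  rot[9] = 514$115441100
  rot[10] = 14$1154411005
  rot[11] = 4$11544110051
  rot[12] = $115441100514
Sorted (with $ < everything):
  sorted[0] = $115441100514
  sorted[1] = 00514$1154411
  sorted[2] = 0514$11544110
  sorted[3] = 100514$115441
  sorted[4] = 1100514$11544
  sorted[5] = 115441100514$
  sorted[6] = 14$1154411005
  sorted[7] = 15441100514$1
  sorted[8] = 4$11544110051
  sorted[9] = 41100514$1154
  sorted[10] = 441100514$115
  sorted[11] = 514$115441100
  sorted[12] = 5441100514$11
sorted[4] = 1100514$11544

Answer: 1100514$11544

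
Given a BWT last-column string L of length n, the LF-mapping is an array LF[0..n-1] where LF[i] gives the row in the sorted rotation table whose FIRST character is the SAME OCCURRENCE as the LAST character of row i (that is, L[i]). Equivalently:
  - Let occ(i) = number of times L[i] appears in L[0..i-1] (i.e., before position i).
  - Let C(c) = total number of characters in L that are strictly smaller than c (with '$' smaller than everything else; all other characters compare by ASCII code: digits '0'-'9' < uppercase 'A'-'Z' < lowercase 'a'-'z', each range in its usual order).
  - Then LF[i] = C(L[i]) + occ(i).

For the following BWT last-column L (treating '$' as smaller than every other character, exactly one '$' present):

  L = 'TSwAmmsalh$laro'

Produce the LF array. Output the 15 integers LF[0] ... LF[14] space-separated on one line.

Char counts: '$':1, 'A':1, 'S':1, 'T':1, 'a':2, 'h':1, 'l':2, 'm':2, 'o':1, 'r':1, 's':1, 'w':1
C (first-col start): C('$')=0, C('A')=1, C('S')=2, C('T')=3, C('a')=4, C('h')=6, C('l')=7, C('m')=9, C('o')=11, C('r')=12, C('s')=13, C('w')=14
L[0]='T': occ=0, LF[0]=C('T')+0=3+0=3
L[1]='S': occ=0, LF[1]=C('S')+0=2+0=2
L[2]='w': occ=0, LF[2]=C('w')+0=14+0=14
L[3]='A': occ=0, LF[3]=C('A')+0=1+0=1
L[4]='m': occ=0, LF[4]=C('m')+0=9+0=9
L[5]='m': occ=1, LF[5]=C('m')+1=9+1=10
L[6]='s': occ=0, LF[6]=C('s')+0=13+0=13
L[7]='a': occ=0, LF[7]=C('a')+0=4+0=4
L[8]='l': occ=0, LF[8]=C('l')+0=7+0=7
L[9]='h': occ=0, LF[9]=C('h')+0=6+0=6
L[10]='$': occ=0, LF[10]=C('$')+0=0+0=0
L[11]='l': occ=1, LF[11]=C('l')+1=7+1=8
L[12]='a': occ=1, LF[12]=C('a')+1=4+1=5
L[13]='r': occ=0, LF[13]=C('r')+0=12+0=12
L[14]='o': occ=0, LF[14]=C('o')+0=11+0=11

Answer: 3 2 14 1 9 10 13 4 7 6 0 8 5 12 11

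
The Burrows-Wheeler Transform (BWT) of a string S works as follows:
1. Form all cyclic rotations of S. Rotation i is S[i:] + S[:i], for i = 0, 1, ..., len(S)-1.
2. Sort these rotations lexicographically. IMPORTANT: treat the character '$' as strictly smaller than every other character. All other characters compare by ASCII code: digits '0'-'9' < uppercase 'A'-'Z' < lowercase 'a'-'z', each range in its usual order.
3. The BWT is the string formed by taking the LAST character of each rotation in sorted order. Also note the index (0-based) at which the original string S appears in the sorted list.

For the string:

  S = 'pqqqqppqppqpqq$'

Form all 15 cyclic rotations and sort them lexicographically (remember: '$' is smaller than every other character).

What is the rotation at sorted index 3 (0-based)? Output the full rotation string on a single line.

All 15 rotations (rotation i = S[i:]+S[:i]):
  rot[0] = pqqqqppqppqpqq$
  rot[1] = qqqqppqppqpqq$p
  rot[2] = qqqppqppqpqq$pq
  rot[3] = qqppqppqpqq$pqq
  rot[4] = qppqppqpqq$pqqq
  rot[5] = ppqppqpqq$pqqqq
  rot[6] = pqppqpqq$pqqqqp
  rot[7] = qppqpqq$pqqqqpp
  rot[8] = ppqpqq$pqqqqppq
  rot[9] = pqpqq$pqqqqppqp
  rot[10] = qpqq$pqqqqppqpp
  rot[11] = pqq$pqqqqppqppq
  rot[12] = qq$pqqqqppqppqp
  rot[13] = q$pqqqqppqppqpq
  rot[14] = $pqqqqppqppqpqq
Sorted (with $ < everything):
  sorted[0] = $pqqqqppqppqpqq
  sorted[1] = ppqppqpqq$pqqqq
  sorted[2] = ppqpqq$pqqqqppq
  sorted[3] = pqppqpqq$pqqqqp
  sorted[4] = pqpqq$pqqqqppqp
  sorted[5] = pqq$pqqqqppqppq
  sorted[6] = pqqqqppqppqpqq$
  sorted[7] = q$pqqqqppqppqpq
  sorted[8] = qppqppqpqq$pqqq
  sorted[9] = qppqpqq$pqqqqpp
  sorted[10] = qpqq$pqqqqppqpp
  sorted[11] = qq$pqqqqppqppqp
  sorted[12] = qqppqppqpqq$pqq
  sorted[13] = qqqppqppqpqq$pq
  sorted[14] = qqqqppqppqpqq$p
sorted[3] = pqppqpqq$pqqqqp

Answer: pqppqpqq$pqqqqp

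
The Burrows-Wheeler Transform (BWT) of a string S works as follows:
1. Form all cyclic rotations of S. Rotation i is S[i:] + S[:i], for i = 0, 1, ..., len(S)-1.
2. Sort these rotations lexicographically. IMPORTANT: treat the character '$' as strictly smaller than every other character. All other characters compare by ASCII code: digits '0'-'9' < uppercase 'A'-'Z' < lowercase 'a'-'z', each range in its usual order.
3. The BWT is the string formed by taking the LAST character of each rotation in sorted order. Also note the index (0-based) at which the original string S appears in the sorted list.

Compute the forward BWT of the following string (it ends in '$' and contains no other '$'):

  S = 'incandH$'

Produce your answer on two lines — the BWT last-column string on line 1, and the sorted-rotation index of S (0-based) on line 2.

Answer: Hdcnn$ia
5

Derivation:
All 8 rotations (rotation i = S[i:]+S[:i]):
  rot[0] = incandH$
  rot[1] = ncandH$i
  rot[2] = candH$in
  rot[3] = andH$inc
  rot[4] = ndH$inca
  rot[5] = dH$incan
  rot[6] = H$incand
  rot[7] = $incandH
Sorted (with $ < everything):
  sorted[0] = $incandH  (last char: 'H')
  sorted[1] = H$incand  (last char: 'd')
  sorted[2] = andH$inc  (last char: 'c')
  sorted[3] = candH$in  (last char: 'n')
  sorted[4] = dH$incan  (last char: 'n')
  sorted[5] = incandH$  (last char: '$')
  sorted[6] = ncandH$i  (last char: 'i')
  sorted[7] = ndH$inca  (last char: 'a')
Last column: Hdcnn$ia
Original string S is at sorted index 5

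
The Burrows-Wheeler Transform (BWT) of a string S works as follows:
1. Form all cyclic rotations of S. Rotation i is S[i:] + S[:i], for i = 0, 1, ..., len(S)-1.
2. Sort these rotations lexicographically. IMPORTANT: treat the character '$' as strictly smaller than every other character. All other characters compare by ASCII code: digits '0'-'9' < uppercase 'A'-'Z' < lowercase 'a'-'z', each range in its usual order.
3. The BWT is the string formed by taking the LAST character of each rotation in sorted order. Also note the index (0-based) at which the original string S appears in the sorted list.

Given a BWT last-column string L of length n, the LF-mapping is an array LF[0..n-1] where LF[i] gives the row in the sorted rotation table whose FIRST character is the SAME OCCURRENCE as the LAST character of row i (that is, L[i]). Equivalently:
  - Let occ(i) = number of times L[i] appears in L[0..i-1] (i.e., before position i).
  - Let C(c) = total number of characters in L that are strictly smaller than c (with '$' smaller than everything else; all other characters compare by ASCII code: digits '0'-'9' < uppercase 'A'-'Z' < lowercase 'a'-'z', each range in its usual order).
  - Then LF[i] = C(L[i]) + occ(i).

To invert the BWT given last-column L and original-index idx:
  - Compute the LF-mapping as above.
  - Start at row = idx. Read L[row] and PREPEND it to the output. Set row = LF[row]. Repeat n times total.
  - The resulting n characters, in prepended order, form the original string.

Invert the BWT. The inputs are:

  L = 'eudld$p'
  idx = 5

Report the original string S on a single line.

Answer: puddle$

Derivation:
LF mapping: 3 6 1 4 2 0 5
Walk LF starting at row 5, prepending L[row]:
  step 1: row=5, L[5]='$', prepend. Next row=LF[5]=0
  step 2: row=0, L[0]='e', prepend. Next row=LF[0]=3
  step 3: row=3, L[3]='l', prepend. Next row=LF[3]=4
  step 4: row=4, L[4]='d', prepend. Next row=LF[4]=2
  step 5: row=2, L[2]='d', prepend. Next row=LF[2]=1
  step 6: row=1, L[1]='u', prepend. Next row=LF[1]=6
  step 7: row=6, L[6]='p', prepend. Next row=LF[6]=5
Reversed output: puddle$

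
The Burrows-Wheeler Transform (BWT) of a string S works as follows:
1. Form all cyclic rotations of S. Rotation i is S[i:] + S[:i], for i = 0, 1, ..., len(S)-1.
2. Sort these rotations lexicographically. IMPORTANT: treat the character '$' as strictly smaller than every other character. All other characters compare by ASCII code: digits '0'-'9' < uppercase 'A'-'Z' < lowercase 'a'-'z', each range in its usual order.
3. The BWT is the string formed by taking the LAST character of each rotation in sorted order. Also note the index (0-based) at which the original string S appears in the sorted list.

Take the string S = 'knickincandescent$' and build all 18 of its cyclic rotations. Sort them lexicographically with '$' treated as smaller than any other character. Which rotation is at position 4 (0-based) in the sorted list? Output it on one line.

All 18 rotations (rotation i = S[i:]+S[:i]):
  rot[0] = knickincandescent$
  rot[1] = nickincandescent$k
  rot[2] = ickincandescent$kn
  rot[3] = ckincandescent$kni
  rot[4] = kincandescent$knic
  rot[5] = incandescent$knick
  rot[6] = ncandescent$knicki
  rot[7] = candescent$knickin
  rot[8] = andescent$knickinc
  rot[9] = ndescent$knickinca
  rot[10] = descent$knickincan
  rot[11] = escent$knickincand
  rot[12] = scent$knickincande
  rot[13] = cent$knickincandes
  rot[14] = ent$knickincandesc
  rot[15] = nt$knickincandesce
  rot[16] = t$knickincandescen
  rot[17] = $knickincandescent
Sorted (with $ < everything):
  sorted[0] = $knickincandescent
  sorted[1] = andescent$knickinc
  sorted[2] = candescent$knickin
  sorted[3] = cent$knickincandes
  sorted[4] = ckincandescent$kni
  sorted[5] = descent$knickincan
  sorted[6] = ent$knickincandesc
  sorted[7] = escent$knickincand
  sorted[8] = ickincandescent$kn
  sorted[9] = incandescent$knick
  sorted[10] = kincandescent$knic
  sorted[11] = knickincandescent$
  sorted[12] = ncandescent$knicki
  sorted[13] = ndescent$knickinca
  sorted[14] = nickincandescent$k
  sorted[15] = nt$knickincandesce
  sorted[16] = scent$knickincande
  sorted[17] = t$knickincandescen
sorted[4] = ckincandescent$kni

Answer: ckincandescent$kni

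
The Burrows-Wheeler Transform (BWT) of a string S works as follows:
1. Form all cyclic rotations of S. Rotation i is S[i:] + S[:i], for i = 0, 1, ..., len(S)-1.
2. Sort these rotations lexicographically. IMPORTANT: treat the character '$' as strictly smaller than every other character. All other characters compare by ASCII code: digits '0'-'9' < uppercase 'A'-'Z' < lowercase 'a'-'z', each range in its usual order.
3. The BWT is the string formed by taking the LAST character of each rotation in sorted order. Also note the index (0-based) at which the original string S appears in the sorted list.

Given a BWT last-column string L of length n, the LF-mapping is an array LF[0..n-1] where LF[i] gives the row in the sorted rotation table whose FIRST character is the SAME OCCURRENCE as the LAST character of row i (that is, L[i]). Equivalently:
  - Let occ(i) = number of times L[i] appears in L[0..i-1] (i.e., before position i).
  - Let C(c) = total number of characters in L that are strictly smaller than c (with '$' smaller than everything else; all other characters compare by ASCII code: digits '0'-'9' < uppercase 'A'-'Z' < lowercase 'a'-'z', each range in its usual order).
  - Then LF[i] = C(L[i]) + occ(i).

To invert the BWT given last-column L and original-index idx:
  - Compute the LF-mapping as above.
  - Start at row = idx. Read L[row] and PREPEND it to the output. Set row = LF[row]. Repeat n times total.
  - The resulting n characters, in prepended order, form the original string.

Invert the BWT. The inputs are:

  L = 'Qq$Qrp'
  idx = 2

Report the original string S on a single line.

LF mapping: 1 4 0 2 5 3
Walk LF starting at row 2, prepending L[row]:
  step 1: row=2, L[2]='$', prepend. Next row=LF[2]=0
  step 2: row=0, L[0]='Q', prepend. Next row=LF[0]=1
  step 3: row=1, L[1]='q', prepend. Next row=LF[1]=4
  step 4: row=4, L[4]='r', prepend. Next row=LF[4]=5
  step 5: row=5, L[5]='p', prepend. Next row=LF[5]=3
  step 6: row=3, L[3]='Q', prepend. Next row=LF[3]=2
Reversed output: QprqQ$

Answer: QprqQ$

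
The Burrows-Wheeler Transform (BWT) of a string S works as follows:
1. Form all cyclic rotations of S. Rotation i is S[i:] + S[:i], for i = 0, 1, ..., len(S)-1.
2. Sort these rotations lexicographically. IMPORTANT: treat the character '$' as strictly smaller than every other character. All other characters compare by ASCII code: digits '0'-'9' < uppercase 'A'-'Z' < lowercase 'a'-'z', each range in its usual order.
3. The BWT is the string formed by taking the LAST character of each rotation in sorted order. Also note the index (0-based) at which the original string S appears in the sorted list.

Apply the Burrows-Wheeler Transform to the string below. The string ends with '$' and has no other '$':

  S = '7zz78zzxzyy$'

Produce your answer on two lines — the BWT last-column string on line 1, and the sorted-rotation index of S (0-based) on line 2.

All 12 rotations (rotation i = S[i:]+S[:i]):
  rot[0] = 7zz78zzxzyy$
  rot[1] = zz78zzxzyy$7
  rot[2] = z78zzxzyy$7z
  rot[3] = 78zzxzyy$7zz
  rot[4] = 8zzxzyy$7zz7
  rot[5] = zzxzyy$7zz78
  rot[6] = zxzyy$7zz78z
  rot[7] = xzyy$7zz78zz
  rot[8] = zyy$7zz78zzx
  rot[9] = yy$7zz78zzxz
  rot[10] = y$7zz78zzxzy
  rot[11] = $7zz78zzxzyy
Sorted (with $ < everything):
  sorted[0] = $7zz78zzxzyy  (last char: 'y')
  sorted[1] = 78zzxzyy$7zz  (last char: 'z')
  sorted[2] = 7zz78zzxzyy$  (last char: '$')
  sorted[3] = 8zzxzyy$7zz7  (last char: '7')
  sorted[4] = xzyy$7zz78zz  (last char: 'z')
  sorted[5] = y$7zz78zzxzy  (last char: 'y')
  sorted[6] = yy$7zz78zzxz  (last char: 'z')
  sorted[7] = z78zzxzyy$7z  (last char: 'z')
  sorted[8] = zxzyy$7zz78z  (last char: 'z')
  sorted[9] = zyy$7zz78zzx  (last char: 'x')
  sorted[10] = zz78zzxzyy$7  (last char: '7')
  sorted[11] = zzxzyy$7zz78  (last char: '8')
Last column: yz$7zyzzzx78
Original string S is at sorted index 2

Answer: yz$7zyzzzx78
2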